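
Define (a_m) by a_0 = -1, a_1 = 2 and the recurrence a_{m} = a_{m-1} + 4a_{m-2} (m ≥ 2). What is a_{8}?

The ordinary generating function has denominator 1 - y - 4y^2.
Iterating the recurrence: a_0,…,a_{8} = -1, 2, -2, 6, -2, 22, 14, 102, 158.

158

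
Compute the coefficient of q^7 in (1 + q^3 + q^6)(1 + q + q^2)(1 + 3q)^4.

256

(1 + q^3 + q^6) has coefficients 1,0,0,1,0,0,1 for degrees 0…6.
(1 + q + q^2) has coefficients 1,1,1,0,0,0,0,0 for degrees 0…7.
Finally multiplying by (1 + 3q)^4, the product of all factors after the first has coefficients 1,13,67,174,243,189,81,0 for degrees 0…7.
[q^7] = 1·0 + 1·243 + 1·13 = 256.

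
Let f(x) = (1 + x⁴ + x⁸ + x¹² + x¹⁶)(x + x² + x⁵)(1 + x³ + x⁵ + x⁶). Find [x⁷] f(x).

2

(1 + x⁴ + x⁸ + x¹² + x¹⁶) has coefficients 1,0,0,0,1,0,0,0 for degrees 0…7.
(x + x² + x⁵) has coefficients 0,1,1,0,0,1,0,0 for degrees 0…7.
Finally multiplying by (1 + x³ + x⁵ + x⁶), the product of all factors after the first has coefficients 0,1,1,0,1,2,1,2 for degrees 0…7.
[x⁷] = 1·2 + 1·0 = 2.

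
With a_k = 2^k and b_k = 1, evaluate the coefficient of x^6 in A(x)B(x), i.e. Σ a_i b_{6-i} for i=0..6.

This is [x^6] in the product of the two ordinary generating functions.
Σ = 1·1 + 2·1 + 4·1 + 8·1 + 16·1 + 32·1 + 64·1 = 127.

127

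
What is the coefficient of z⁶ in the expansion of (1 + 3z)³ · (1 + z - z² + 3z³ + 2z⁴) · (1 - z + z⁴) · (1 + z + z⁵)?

(1 + 3z)³ has coefficients 1,9,27,27 for degrees 0…3.
(1 + z - z² + 3z³ + 2z⁴) has coefficients 1,1,-1,3,2,0,0 for degrees 0…6.
Multiplying by (1 - z + z⁴) gives running coefficients 1,0,-2,4,0,-1,-1 for degrees 0…6.
Finally multiplying by (1 + z + z⁵), the product of all factors after the first has coefficients 1,1,-2,2,4,0,-2 for degrees 0…6.
[z⁶] = 1·(-2) + 9·0 + 27·4 + 27·2 = 160.

160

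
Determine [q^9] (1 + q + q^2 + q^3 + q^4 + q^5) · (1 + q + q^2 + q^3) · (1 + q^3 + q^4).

7

(1 + q + q^2 + q^3 + q^4 + q^5) has coefficients 1,1,1,1,1,1 for degrees 0…5.
(1 + q + q^2 + q^3) has coefficients 1,1,1,1,0,0,0,0,0,0 for degrees 0…9.
Finally multiplying by (1 + q^3 + q^4), the product of all factors after the first has coefficients 1,1,1,2,2,2,2,1,0,0 for degrees 0…9.
[q^9] = 1·0 + 1·0 + 1·1 + 1·2 + 1·2 + 1·2 = 7.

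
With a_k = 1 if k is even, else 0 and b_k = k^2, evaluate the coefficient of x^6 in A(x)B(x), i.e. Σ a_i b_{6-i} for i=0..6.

This is [x^6] in the product of the two ordinary generating functions.
Σ = 1·36 + 0·25 + 1·16 + 0·9 + 1·4 + 0·1 + 1·0 = 56.

56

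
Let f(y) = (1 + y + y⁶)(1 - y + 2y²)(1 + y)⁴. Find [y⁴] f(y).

15

(1 + y + y⁶) has coefficients 1,1,0,0,0 for degrees 0…4.
(1 - y + 2y²) has coefficients 1,-1,2,0,0 for degrees 0…4.
Finally multiplying by (1 + y)⁴, the product of all factors after the first has coefficients 1,3,4,6,9 for degrees 0…4.
[y⁴] = 1·9 + 1·6 = 15.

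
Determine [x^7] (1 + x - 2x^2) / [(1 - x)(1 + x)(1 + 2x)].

-1

Partial fractions give a closed form: a_n = (1)·(-1)^n.
At n = 7: a_7 = -1.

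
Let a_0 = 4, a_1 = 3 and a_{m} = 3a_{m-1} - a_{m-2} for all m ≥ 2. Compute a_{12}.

The ordinary generating function has denominator 1 - 3y + y^2.
Iterating the recurrence: a_0,…,a_{12} = 4, 3, 5, 12, 31, 81, 212, 555, 1453, 3804, 9959, 26073, 68260.

68260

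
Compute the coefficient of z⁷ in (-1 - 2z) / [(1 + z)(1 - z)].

-2

Partial fractions give a closed form: a_n = (1/2)·(-1)^n + (-3/2)·1^n.
At n = 7: a_7 = -2.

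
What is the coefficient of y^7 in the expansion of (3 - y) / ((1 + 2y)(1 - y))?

-298

Partial fractions give a closed form: a_n = (7/3)·(-2)^n + (2/3)·1^n.
At n = 7: a_7 = -298.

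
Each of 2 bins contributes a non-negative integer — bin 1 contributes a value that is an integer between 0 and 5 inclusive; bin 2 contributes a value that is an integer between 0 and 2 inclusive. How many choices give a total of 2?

3

The generating function for the choices is (1 + t + t² + t³ + t⁴ + t⁵)·(1 + t + t²); the count is [t²].
(1 + t + t² + t³ + t⁴ + t⁵) has coefficients 1,1,1 for degrees 0…2.
(1 + t + t²) has coefficients 1,1,1 for degrees 0…2.
[t²] = 1·1 + 1·1 + 1·1 = 3.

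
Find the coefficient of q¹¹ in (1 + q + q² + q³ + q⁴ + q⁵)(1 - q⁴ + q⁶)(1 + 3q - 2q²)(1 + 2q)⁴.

12

(1 + q + q² + q³ + q⁴ + q⁵) has coefficients 1,1,1,1,1,1 for degrees 0…5.
(1 - q⁴ + q⁶) has coefficients 1,0,0,0,-1,0,1,0,0,0,0,0 for degrees 0…11.
Multiplying by (1 + 3q - 2q²) gives running coefficients 1,3,-2,0,-1,-3,3,3,-2,0,0,0 for degrees 0…11.
Finally multiplying by (1 + 2q)⁴, the product of all factors after the first has coefficients 1,11,46,88,63,-27,-77,-77,-18,104,96,-16 for degrees 0…11.
[q¹¹] = 1·(-16) + 1·96 + 1·104 + 1·(-18) + 1·(-77) + 1·(-77) = 12.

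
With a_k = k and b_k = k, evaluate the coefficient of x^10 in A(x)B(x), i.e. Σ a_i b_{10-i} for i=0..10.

165

Write out a_i and b_{10-i} for i = 0,…,10 and sum the products.
Σ = 0·10 + 1·9 + 2·8 + 3·7 + 4·6 + 5·5 + 6·4 + 7·3 + 8·2 + 9·1 + 10·0 = 165.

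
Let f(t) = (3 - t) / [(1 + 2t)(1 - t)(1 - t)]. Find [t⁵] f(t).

The denominator gives the recurrence a_n = 3a_(n−2) − 2a_(n−3) for n ≥ 3; the numerator fixes a_0 = 3, a_1 = -1, a_2 = 9.
Iterating: 3, -1, 9, -9, 29, -45, so a_5 = -45.

-45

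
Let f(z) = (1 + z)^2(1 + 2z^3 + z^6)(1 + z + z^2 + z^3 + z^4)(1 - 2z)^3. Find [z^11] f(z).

(1 + z)^2 has coefficients 1,2,1 for degrees 0…2.
(1 + 2z^3 + z^6) has coefficients 1,0,0,2,0,0,1,0,0,0,0,0 for degrees 0…11.
Multiplying by (1 + z + z^2 + z^3 + z^4) gives running coefficients 1,1,1,3,3,2,3,3,1,1,1,0 for degrees 0…11.
Finally multiplying by (1 - 2z)^3, the product of all factors after the first has coefficients 1,-5,7,1,-11,12,3,-15,3,7,-17,-2 for degrees 0…11.
[z^11] = 1·(-2) + 2·(-17) + 1·7 = -29.

-29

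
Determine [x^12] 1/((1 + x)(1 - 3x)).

398581

Partial fractions give a closed form: a_n = (1/4)·(-1)^n + (3/4)·3^n.
At n = 12: a_12 = 398581.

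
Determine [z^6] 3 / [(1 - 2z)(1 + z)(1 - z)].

The denominator gives the recurrence a_n = 2a_(n−1) + a_(n−2) − 2a_(n−3) for n ≥ 3; the numerator fixes a_0 = 3, a_1 = 6, a_2 = 15.
Iterating: 3, 6, 15, 30, 63, 126, 255, so a_6 = 255.

255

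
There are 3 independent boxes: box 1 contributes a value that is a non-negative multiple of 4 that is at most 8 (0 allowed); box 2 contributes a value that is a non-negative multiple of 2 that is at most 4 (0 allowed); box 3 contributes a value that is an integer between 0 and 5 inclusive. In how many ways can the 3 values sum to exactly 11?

4

The generating function for the choices is (1 + x⁴ + x⁸)·(1 + x² + x⁴)·(1 + x + x² + x³ + x⁴ + x⁵); the count is [x¹¹].
(1 + x⁴ + x⁸) has coefficients 1,0,0,0,1,0,0,0,1 for degrees 0…8.
(1 + x² + x⁴) has coefficients 1,0,1,0,1,0,0,0,0,0,0,0 for degrees 0…11.
Finally multiplying by (1 + x + x² + x³ + x⁴ + x⁵), the product of all factors after the first has coefficients 1,1,2,2,3,3,2,2,1,1,0,0 for degrees 0…11.
[x¹¹] = 1·0 + 1·2 + 1·2 = 4.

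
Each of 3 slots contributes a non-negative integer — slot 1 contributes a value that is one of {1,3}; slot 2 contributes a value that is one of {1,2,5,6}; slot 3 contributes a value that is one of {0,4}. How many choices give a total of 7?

The generating function for the choices is (y + y³)·(y + y² + y⁵ + y⁶)·(1 + y⁴); the count is [y⁷].
(y + y³) has coefficients 0,1,0,1 for degrees 0…3.
(y + y² + y⁵ + y⁶) has coefficients 0,1,1,0,0,1,1,0 for degrees 0…7.
Finally multiplying by (1 + y⁴), the product of all factors after the first has coefficients 0,1,1,0,0,2,2,0 for degrees 0…7.
[y⁷] = 1·2 + 1·0 = 2.

2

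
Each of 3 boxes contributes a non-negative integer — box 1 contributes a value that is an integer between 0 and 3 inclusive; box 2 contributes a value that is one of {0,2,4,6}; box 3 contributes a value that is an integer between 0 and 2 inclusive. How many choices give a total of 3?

The generating function for the choices is (1 + t + t² + t³)·(1 + t² + t⁴ + t⁶)·(1 + t + t²); the count is [t³].
(1 + t + t² + t³) has coefficients 1,1,1,1 for degrees 0…3.
(1 + t² + t⁴ + t⁶) has coefficients 1,0,1,0 for degrees 0…3.
Finally multiplying by (1 + t + t²), the product of all factors after the first has coefficients 1,1,2,1 for degrees 0…3.
[t³] = 1·1 + 1·2 + 1·1 + 1·1 = 5.

5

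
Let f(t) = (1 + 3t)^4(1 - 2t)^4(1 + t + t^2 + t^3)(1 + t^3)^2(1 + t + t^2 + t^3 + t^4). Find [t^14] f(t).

2818

(1 + 3t)^4 has coefficients 1,12,54,108,81 for degrees 0…4.
(1 - 2t)^4 has coefficients 1,-8,24,-32,16,0,0,0,0,0,0,0,0,0,0 for degrees 0…14.
Multiplying by (1 + t + t^2 + t^3) gives running coefficients 1,-7,17,-15,0,8,-16,16,0,0,0,0,0,0,0 for degrees 0…14.
Multiplying by (1 + t^3)^2 gives running coefficients 1,-7,17,-13,-14,42,-45,9,33,-47,32,8,-16,16,0 for degrees 0…14.
Finally multiplying by (1 + t + t^2 + t^3 + t^4), the product of all factors after the first has coefficients 1,-6,11,-2,-16,25,-13,-21,25,-8,-18,35,10,-7,40 for degrees 0…14.
[t^14] = 1·40 + 12·(-7) + 54·10 + 108·35 + 81·(-18) = 2818.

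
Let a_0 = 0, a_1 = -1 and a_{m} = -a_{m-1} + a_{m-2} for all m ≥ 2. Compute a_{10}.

55

The ordinary generating function has denominator 1 + q - q^2.
Iterating the recurrence: a_0,…,a_{10} = 0, -1, 1, -2, 3, -5, 8, -13, 21, -34, 55.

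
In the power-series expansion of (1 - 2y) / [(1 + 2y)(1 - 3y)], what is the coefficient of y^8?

Partial fractions give a closed form: a_n = (4/5)·(-2)^n + (1/5)·3^n.
At n = 8: a_8 = 1517.

1517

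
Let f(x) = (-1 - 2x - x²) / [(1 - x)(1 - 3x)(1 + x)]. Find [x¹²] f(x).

Partial fractions give a closed form: a_n = (1)·1^n + (-2)·3^n.
At n = 12: a_12 = -1062881.

-1062881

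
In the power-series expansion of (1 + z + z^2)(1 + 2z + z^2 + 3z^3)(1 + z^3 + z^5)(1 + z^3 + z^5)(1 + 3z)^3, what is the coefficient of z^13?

1119

(1 + z + z^2) has coefficients 1,1,1 for degrees 0…2.
(1 + 2z + z^2 + 3z^3) has coefficients 1,2,1,3,0,0,0,0,0,0,0,0,0,0 for degrees 0…13.
Multiplying by (1 + z^3 + z^5) gives running coefficients 1,2,1,4,2,2,5,1,3,0,0,0,0,0 for degrees 0…13.
Multiplying by (1 + z^3 + z^5) gives running coefficients 1,2,1,5,4,4,11,4,9,7,3,8,1,3 for degrees 0…13.
Finally multiplying by (1 + 3z)^3, the product of all factors after the first has coefficients 1,11,46,95,130,202,290,319,450,493,417,467,343,309 for degrees 0…13.
[z^13] = 1·309 + 1·343 + 1·467 = 1119.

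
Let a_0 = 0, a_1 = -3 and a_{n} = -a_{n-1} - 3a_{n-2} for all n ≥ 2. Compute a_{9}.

222

The ordinary generating function has denominator 1 + q + 3q^2.
Iterating the recurrence: a_0,…,a_{9} = 0, -3, 3, 6, -15, -3, 48, -39, -105, 222.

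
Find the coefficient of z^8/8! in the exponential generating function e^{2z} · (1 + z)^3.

The EGF product rule gives c_8 = Σ_{k_1+k_2=8} C(8; k_1,k_2) · ∏ g_i(k_i), where e^{2z} gives (2)^k; (1+z)^3 gives the falling factorial (3)_k.
g_1(k) for k = 0…8: 1, 2, 4, 8, 16, 32, 64, 128, 256.
g_2(k) for k = 0…8: 1, 3, 6, 6, 0, 0, 0, 0, 0.
c_8 = Σ_k C(8,k)·g_1(k)·g_2(8−k) = 56·32·6 + 28·64·6 + 8·128·3 + 1·256·1 = 10752 + 10752 + 3072 + 256 = 24832.

24832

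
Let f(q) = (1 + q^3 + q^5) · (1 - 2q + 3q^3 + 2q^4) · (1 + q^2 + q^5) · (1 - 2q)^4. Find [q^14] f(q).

-6

(1 + q^3 + q^5) has coefficients 1,0,0,1,0,1 for degrees 0…5.
(1 - 2q + 3q^3 + 2q^4) has coefficients 1,-2,0,3,2,0,0,0,0,0,0,0,0,0,0 for degrees 0…14.
Multiplying by (1 + q^2 + q^5) gives running coefficients 1,-2,1,1,2,4,0,0,3,2,0,0,0,0,0 for degrees 0…14.
Finally multiplying by (1 - 2q)^4, the product of all factors after the first has coefficients 1,-10,41,-87,98,-52,0,48,-93,42,56,-48,-16,32,0 for degrees 0…14.
[q^14] = 1·0 + 1·(-48) + 1·42 = -6.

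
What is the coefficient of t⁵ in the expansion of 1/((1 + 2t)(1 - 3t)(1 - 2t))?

Partial fractions give a closed form: a_n = (1/5)·(-2)^n + (9/5)·3^n + (-1)·2^n.
At n = 5: a_5 = 399.

399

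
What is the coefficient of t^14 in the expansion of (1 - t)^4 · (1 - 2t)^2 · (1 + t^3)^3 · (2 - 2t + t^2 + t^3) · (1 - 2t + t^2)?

-642

(1 - t)^4 has coefficients 1,-4,6,-4,1 for degrees 0…4.
(1 - 2t)^2 has coefficients 1,-4,4,0,0,0,0,0,0,0,0,0,0,0,0 for degrees 0…14.
Multiplying by (1 + t^3)^3 gives running coefficients 1,-4,4,3,-12,12,3,-12,12,1,-4,4,0,0,0 for degrees 0…14.
Multiplying by (2 - 2t + t^2 + t^3) gives running coefficients 2,-10,17,-5,-30,55,-27,-30,63,-31,-10,29,-11,0,4 for degrees 0…14.
Finally multiplying by (1 - 2t + t^2), the product of all factors after the first has coefficients 2,-14,39,-49,-3,110,-167,79,96,-187,115,18,-79,51,-7 for degrees 0…14.
[t^14] = 1·(-7) − 4·51 + 6·(-79) − 4·18 + 1·115 = -642.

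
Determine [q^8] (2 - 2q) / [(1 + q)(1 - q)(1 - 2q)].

Partial fractions give a closed form: a_n = (2/3)·(-1)^n + (4/3)·2^n.
At n = 8: a_8 = 342.

342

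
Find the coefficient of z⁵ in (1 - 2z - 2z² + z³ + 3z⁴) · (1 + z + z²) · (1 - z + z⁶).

(1 - 2z - 2z² + z³ + 3z⁴) has coefficients 1,-2,-2,1,3 for degrees 0…4.
(1 + z + z²) has coefficients 1,1,1,0,0,0 for degrees 0…5.
Finally multiplying by (1 - z + z⁶), the product of all factors after the first has coefficients 1,0,0,-1,0,0 for degrees 0…5.
[z⁵] = 1·0 − 2·0 − 2·(-1) + 1·0 + 3·0 = 2.

2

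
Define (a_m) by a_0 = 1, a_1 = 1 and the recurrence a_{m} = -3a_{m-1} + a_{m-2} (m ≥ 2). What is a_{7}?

The ordinary generating function has denominator 1 + 3z - z^2.
Iterating the recurrence: a_0,…,a_{7} = 1, 1, -2, 7, -23, 76, -251, 829.

829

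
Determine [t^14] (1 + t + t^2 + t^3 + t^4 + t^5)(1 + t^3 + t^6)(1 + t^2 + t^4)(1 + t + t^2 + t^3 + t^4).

15

(1 + t + t^2 + t^3 + t^4 + t^5) has coefficients 1,1,1,1,1,1 for degrees 0…5.
(1 + t^3 + t^6) has coefficients 1,0,0,1,0,0,1,0,0,0,0,0,0,0,0 for degrees 0…14.
Multiplying by (1 + t^2 + t^4) gives running coefficients 1,0,1,1,1,1,1,1,1,0,1,0,0,0,0 for degrees 0…14.
Finally multiplying by (1 + t + t^2 + t^3 + t^4), the product of all factors after the first has coefficients 1,1,2,3,4,4,5,5,5,4,4,3,2,1,1 for degrees 0…14.
[t^14] = 1·1 + 1·1 + 1·2 + 1·3 + 1·4 + 1·4 = 15.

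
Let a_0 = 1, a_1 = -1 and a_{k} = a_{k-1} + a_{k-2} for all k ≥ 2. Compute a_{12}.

The ordinary generating function has denominator 1 - y - y^2.
Iterating the recurrence: a_0,…,a_{12} = 1, -1, 0, -1, -1, -2, -3, -5, -8, -13, -21, -34, -55.

-55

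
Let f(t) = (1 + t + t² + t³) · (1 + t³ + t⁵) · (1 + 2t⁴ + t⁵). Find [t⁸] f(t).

5

(1 + t + t² + t³) has coefficients 1,1,1,1 for degrees 0…3.
(1 + t³ + t⁵) has coefficients 1,0,0,1,0,1,0,0,0 for degrees 0…8.
Finally multiplying by (1 + 2t⁴ + t⁵), the product of all factors after the first has coefficients 1,0,0,1,2,2,0,2,1 for degrees 0…8.
[t⁸] = 1·1 + 1·2 + 1·0 + 1·2 = 5.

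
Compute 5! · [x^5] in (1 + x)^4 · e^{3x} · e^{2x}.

37225

The EGF product rule gives c_5 = Σ_{k_1+k_2+k_3=5} C(5; k_1,k_2,k_3) · ∏ g_i(k_i), where (1+x)^4 gives the falling factorial (4)_k; e^{3x} gives (3)^k; e^{2x} gives (2)^k.
g_1(k) for k = 0…5: 1, 4, 12, 24, 24, 0.
g_2(k) for k = 0…5: 1, 3, 9, 27, 81, 243.
g_3(k) for k = 0…5: 1, 2, 4, 8, 16, 32.
First combine the last two factors: h(k) = Σ_j C(k,j)·g_2(j)·g_3(k−j) for k = 0…5: 1, 5, 25, 125, 625, 3125.
c_5 = Σ_k C(5,k)·g_1(k)·h(5−k) = 1·1·3125 + 5·4·625 + 10·12·125 + 10·24·25 + 5·24·5 = 3125 + 12500 + 15000 + 6000 + 600 = 37225.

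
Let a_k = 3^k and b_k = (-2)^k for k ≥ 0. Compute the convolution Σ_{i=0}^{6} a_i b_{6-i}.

463

Write out a_i and b_{6-i} for i = 0,…,6 and sum the products.
Σ = 1·64 + 3·(-32) + 9·16 + 27·(-8) + 81·4 + 243·(-2) + 729·1 = 463.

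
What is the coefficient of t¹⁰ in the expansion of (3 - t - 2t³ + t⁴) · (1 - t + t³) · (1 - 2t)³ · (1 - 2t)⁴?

40

(3 - t - 2t³ + t⁴) has coefficients 3,-1,0,-2,1 for degrees 0…4.
(1 - t + t³) has coefficients 1,-1,0,1,0,0,0,0,0,0,0 for degrees 0…10.
Multiplying by (1 - 2t)³ gives running coefficients 1,-7,18,-19,2,12,-8,0,0,0,0 for degrees 0…10.
Finally multiplying by (1 - 2t)⁴, the product of all factors after the first has coefficients 1,-15,98,-363,826,-1148,840,-16,-544,448,-128 for degrees 0…10.
[t¹⁰] = 3·(-128) − 1·448 − 2·(-16) + 1·840 = 40.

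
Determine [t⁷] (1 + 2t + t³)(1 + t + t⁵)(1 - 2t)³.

(1 + 2t + t³) has coefficients 1,2,0,1 for degrees 0…3.
(1 + t + t⁵) has coefficients 1,1,0,0,0,1,0,0 for degrees 0…7.
Finally multiplying by (1 - 2t)³, the product of all factors after the first has coefficients 1,-5,6,4,-8,1,-6,12 for degrees 0…7.
[t⁷] = 1·12 + 2·(-6) + 1·(-8) = -8.

-8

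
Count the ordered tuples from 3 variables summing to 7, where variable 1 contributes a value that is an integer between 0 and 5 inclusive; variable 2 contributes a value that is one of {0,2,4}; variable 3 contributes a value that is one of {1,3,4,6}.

The generating function for the choices is (1 + x + x^2 + x^3 + x^4 + x^5)·(1 + x^2 + x^4)·(x + x^3 + x^4 + x^6); the count is [x^7].
(1 + x + x^2 + x^3 + x^4 + x^5) has coefficients 1,1,1,1,1,1 for degrees 0…5.
(1 + x^2 + x^4) has coefficients 1,0,1,0,1,0,0,0 for degrees 0…7.
Finally multiplying by (x + x^3 + x^4 + x^6), the product of all factors after the first has coefficients 0,1,0,2,1,2,2,1 for degrees 0…7.
[x^7] = 1·1 + 1·2 + 1·2 + 1·1 + 1·2 + 1·0 = 8.

8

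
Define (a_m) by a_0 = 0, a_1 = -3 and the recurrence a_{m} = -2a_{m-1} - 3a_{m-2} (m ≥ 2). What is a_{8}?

168

The ordinary generating function has denominator 1 + 2z + 3z^2.
Iterating the recurrence: a_0,…,a_{8} = 0, -3, 6, -3, -12, 33, -30, -39, 168.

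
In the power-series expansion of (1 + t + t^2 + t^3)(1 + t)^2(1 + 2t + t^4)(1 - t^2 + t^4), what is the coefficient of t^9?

(1 + t + t^2 + t^3) has coefficients 1,1,1,1 for degrees 0…3.
(1 + t)^2 has coefficients 1,2,1,0,0,0,0,0,0,0 for degrees 0…9.
Multiplying by (1 + 2t + t^4) gives running coefficients 1,4,5,2,1,2,1,0,0,0 for degrees 0…9.
Finally multiplying by (1 - t^2 + t^4), the product of all factors after the first has coefficients 1,4,4,-2,-3,4,5,0,0,2 for degrees 0…9.
[t^9] = 1·2 + 1·0 + 1·0 + 1·5 = 7.

7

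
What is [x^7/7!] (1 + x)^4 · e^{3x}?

The EGF product rule gives c_7 = Σ_{k_1+k_2=7} C(7; k_1,k_2) · ∏ g_i(k_i), where (1+x)^4 gives the falling factorial (4)_k; e^{3x} gives (3)^k.
g_1(k) for k = 0…7: 1, 4, 12, 24, 24, 0, 0, 0.
g_2(k) for k = 0…7: 1, 3, 9, 27, 81, 243, 729, 2187.
c_7 = Σ_k C(7,k)·g_1(k)·g_2(7−k) = 1·1·2187 + 7·4·729 + 21·12·243 + 35·24·81 + 35·24·27 = 2187 + 20412 + 61236 + 68040 + 22680 = 174555.

174555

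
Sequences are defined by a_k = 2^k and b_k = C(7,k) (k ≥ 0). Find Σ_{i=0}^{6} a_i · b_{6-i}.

1093

The convolution is the t^6 coefficient of A(t)B(t).
Σ = 1·7 + 2·21 + 4·35 + 8·35 + 16·21 + 32·7 + 64·1 = 1093.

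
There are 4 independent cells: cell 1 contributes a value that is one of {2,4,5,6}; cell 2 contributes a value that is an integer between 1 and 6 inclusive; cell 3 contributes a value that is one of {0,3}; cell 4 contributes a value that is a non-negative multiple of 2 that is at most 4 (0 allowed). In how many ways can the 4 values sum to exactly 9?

The generating function for the choices is (z² + z⁴ + z⁵ + z⁶)·(z + z² + z³ + z⁴ + z⁵ + z⁶)·(1 + z³)·(1 + z² + z⁴); the count is [z⁹].
(z² + z⁴ + z⁵ + z⁶) has coefficients 0,0,1,0,1,1,1 for degrees 0…6.
(z + z² + z³ + z⁴ + z⁵ + z⁶) has coefficients 0,1,1,1,1,1,1,0,0,0 for degrees 0…9.
Multiplying by (1 + z³) gives running coefficients 0,1,1,1,2,2,2,1,1,1 for degrees 0…9.
Finally multiplying by (1 + z² + z⁴), the product of all factors after the first has coefficients 0,1,1,2,3,4,5,4,5,4 for degrees 0…9.
[z⁹] = 1·4 + 1·4 + 1·3 + 1·2 = 13.

13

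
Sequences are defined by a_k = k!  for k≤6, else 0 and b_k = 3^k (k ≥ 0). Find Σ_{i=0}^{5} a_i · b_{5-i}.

Write out a_i and b_{5-i} for i = 0,…,5 and sum the products.
Σ = 1·243 + 1·81 + 2·27 + 6·9 + 24·3 + 120·1 = 624.

624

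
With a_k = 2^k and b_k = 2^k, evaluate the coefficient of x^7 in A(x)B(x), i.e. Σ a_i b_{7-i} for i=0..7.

1024

This is [x^7] in the product of the two ordinary generating functions.
Σ = 1·128 + 2·64 + 4·32 + 8·16 + 16·8 + 32·4 + 64·2 + 128·1 = 1024.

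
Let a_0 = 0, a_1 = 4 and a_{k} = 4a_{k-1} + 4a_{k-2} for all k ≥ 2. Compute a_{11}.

The ordinary generating function has denominator 1 - 4x - 4x^2.
Iterating the recurrence: a_0,…,a_{11} = 0, 4, 16, 80, 384, 1856, 8960, 43264, 208896, 1008640, 4870144, 23515136.

23515136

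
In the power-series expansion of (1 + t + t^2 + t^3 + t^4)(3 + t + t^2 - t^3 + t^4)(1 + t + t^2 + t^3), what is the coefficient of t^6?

(1 + t + t^2 + t^3 + t^4) has coefficients 1,1,1,1,1 for degrees 0…4.
(3 + t + t^2 - t^3 + t^4) has coefficients 3,1,1,-1,1,0,0 for degrees 0…6.
Finally multiplying by (1 + t + t^2 + t^3), the product of all factors after the first has coefficients 3,4,5,4,2,1,0 for degrees 0…6.
[t^6] = 1·0 + 1·1 + 1·2 + 1·4 + 1·5 = 12.

12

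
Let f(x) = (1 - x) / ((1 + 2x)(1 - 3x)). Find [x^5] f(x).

78

Partial fractions give a closed form: a_n = (3/5)·(-2)^n + (2/5)·3^n.
At n = 5: a_5 = 78.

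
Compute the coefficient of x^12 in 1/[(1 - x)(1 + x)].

1

Partial fractions give a closed form: a_n = (1/2)·1^n + (1/2)·(-1)^n.
At n = 12: a_12 = 1.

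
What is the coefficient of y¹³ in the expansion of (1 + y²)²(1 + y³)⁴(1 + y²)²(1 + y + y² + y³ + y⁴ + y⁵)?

150

(1 + y²)² has coefficients 1,0,2,0,1 for degrees 0…4.
(1 + y³)⁴ has coefficients 1,0,0,4,0,0,6,0,0,4,0,0,1,0 for degrees 0…13.
Multiplying by (1 + y²)² gives running coefficients 1,0,2,4,1,8,6,4,12,4,6,8,1,4 for degrees 0…13.
Finally multiplying by (1 + y + y² + y³ + y⁴ + y⁵), the product of all factors after the first has coefficients 1,1,3,7,8,16,21,25,35,35,40,40,35,35 for degrees 0…13.
[y¹³] = 1·35 + 2·40 + 1·35 = 150.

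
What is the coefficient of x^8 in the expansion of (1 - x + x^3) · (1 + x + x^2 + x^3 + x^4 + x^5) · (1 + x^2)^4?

(1 - x + x^3) has coefficients 1,-1,0,1 for degrees 0…3.
(1 + x + x^2 + x^3 + x^4 + x^5) has coefficients 1,1,1,1,1,1,0,0,0 for degrees 0…8.
Finally multiplying by (1 + x^2)^4, the product of all factors after the first has coefficients 1,1,5,5,11,11,14,14,11 for degrees 0…8.
[x^8] = 1·11 − 1·14 + 1·11 = 8.

8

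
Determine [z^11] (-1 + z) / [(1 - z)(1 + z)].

1

The denominator gives the recurrence a_n = a_(n−2) for n ≥ 3; the numerator fixes a_0 = -1, a_1 = 1, a_2 = -1.
Iterating: -1, 1, -1, 1, -1, 1, -1, 1, -1, 1, -1, 1, so a_11 = 1.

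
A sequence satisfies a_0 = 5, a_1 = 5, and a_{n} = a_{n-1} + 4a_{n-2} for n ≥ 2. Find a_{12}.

The ordinary generating function has denominator 1 - q - 4q^2.
Iterating the recurrence: a_0,…,a_{12} = 5, 5, 25, 45, 145, 325, 905, 2205, 5825, 14645, 37945, 96525, 248305.

248305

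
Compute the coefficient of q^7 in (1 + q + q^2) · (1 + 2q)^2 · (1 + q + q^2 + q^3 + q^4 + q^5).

(1 + q + q^2) has coefficients 1,1,1 for degrees 0…2.
(1 + 2q)^2 has coefficients 1,4,4,0,0,0,0,0 for degrees 0…7.
Finally multiplying by (1 + q + q^2 + q^3 + q^4 + q^5), the product of all factors after the first has coefficients 1,5,9,9,9,9,8,4 for degrees 0…7.
[q^7] = 1·4 + 1·8 + 1·9 = 21.

21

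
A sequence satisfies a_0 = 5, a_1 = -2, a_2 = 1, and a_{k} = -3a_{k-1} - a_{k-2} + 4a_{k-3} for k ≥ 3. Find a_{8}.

-1183

The ordinary generating function has denominator 1 + 3x + x^2 - 4x^3.
Iterating the recurrence: a_0,…,a_{8} = 5, -2, 1, 19, -66, 183, -407, 774, -1183.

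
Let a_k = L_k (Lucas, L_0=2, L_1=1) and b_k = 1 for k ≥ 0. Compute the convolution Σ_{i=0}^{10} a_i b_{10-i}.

Write out a_i and b_{10-i} for i = 0,…,10 and sum the products.
Σ = 2·1 + 1·1 + 3·1 + 4·1 + 7·1 + 11·1 + 18·1 + 29·1 + 47·1 + 76·1 + 123·1 = 321.

321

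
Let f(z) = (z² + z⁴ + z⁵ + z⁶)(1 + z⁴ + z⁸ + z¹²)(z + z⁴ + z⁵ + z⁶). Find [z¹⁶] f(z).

3

(z² + z⁴ + z⁵ + z⁶) has coefficients 0,0,1,0,1,1,1 for degrees 0…6.
(1 + z⁴ + z⁸ + z¹²) has coefficients 1,0,0,0,1,0,0,0,1,0,0,0,1,0,0,0,0 for degrees 0…16.
Finally multiplying by (z + z⁴ + z⁵ + z⁶), the product of all factors after the first has coefficients 0,1,0,0,1,2,1,0,1,2,1,0,1,2,1,0,1 for degrees 0…16.
[z¹⁶] = 1·1 + 1·1 + 1·0 + 1·1 = 3.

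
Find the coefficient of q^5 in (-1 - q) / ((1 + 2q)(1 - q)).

Partial fractions give a closed form: a_n = (-1/3)·(-2)^n + (-2/3)·1^n.
At n = 5: a_5 = 10.

10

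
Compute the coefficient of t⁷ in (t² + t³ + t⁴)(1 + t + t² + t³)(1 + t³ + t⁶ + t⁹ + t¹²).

4

(t² + t³ + t⁴) has coefficients 0,0,1,1,1 for degrees 0…4.
(1 + t + t² + t³) has coefficients 1,1,1,1,0,0,0,0 for degrees 0…7.
Finally multiplying by (1 + t³ + t⁶ + t⁹ + t¹²), the product of all factors after the first has coefficients 1,1,1,2,1,1,2,1 for degrees 0…7.
[t⁷] = 1·1 + 1·1 + 1·2 = 4.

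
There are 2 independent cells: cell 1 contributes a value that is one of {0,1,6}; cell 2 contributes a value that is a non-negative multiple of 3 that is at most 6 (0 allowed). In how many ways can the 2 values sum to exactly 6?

2

The generating function for the choices is (1 + x + x^6)·(1 + x^3 + x^6); the count is [x^6].
(1 + x + x^6) has coefficients 1,1,0,0,0,0,1 for degrees 0…6.
(1 + x^3 + x^6) has coefficients 1,0,0,1,0,0,1 for degrees 0…6.
[x^6] = 1·1 + 1·0 + 1·1 = 2.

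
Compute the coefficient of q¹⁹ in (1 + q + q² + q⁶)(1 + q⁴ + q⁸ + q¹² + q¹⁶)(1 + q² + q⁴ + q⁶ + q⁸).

(1 + q + q² + q⁶) has coefficients 1,1,1,0,0,0,1 for degrees 0…6.
(1 + q⁴ + q⁸ + q¹² + q¹⁶) has coefficients 1,0,0,0,1,0,0,0,1,0,0,0,1,0,0,0,1,0,0,0 for degrees 0…19.
Finally multiplying by (1 + q² + q⁴ + q⁶ + q⁸), the product of all factors after the first has coefficients 1,0,1,0,2,0,2,0,3,0,2,0,3,0,2,0,3,0,2,0 for degrees 0…19.
[q¹⁹] = 1·0 + 1·2 + 1·0 + 1·0 = 2.

2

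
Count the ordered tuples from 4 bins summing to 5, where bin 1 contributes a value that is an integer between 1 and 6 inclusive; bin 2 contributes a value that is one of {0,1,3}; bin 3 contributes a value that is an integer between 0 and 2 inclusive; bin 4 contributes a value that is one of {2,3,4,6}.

9

The generating function for the choices is (z + z^2 + z^3 + z^4 + z^5 + z^6)·(1 + z + z^3)·(1 + z + z^2)·(z^2 + z^3 + z^4 + z^6); the count is [z^5].
(z + z^2 + z^3 + z^4 + z^5 + z^6) has coefficients 0,1,1,1,1,1 for degrees 0…5.
(1 + z + z^3) has coefficients 1,1,0,1,0,0 for degrees 0…5.
Multiplying by (1 + z + z^2) gives running coefficients 1,2,2,2,1,1 for degrees 0…5.
Finally multiplying by (z^2 + z^3 + z^4 + z^6), the product of all factors after the first has coefficients 0,0,1,3,5,6 for degrees 0…5.
[z^5] = 1·5 + 1·3 + 1·1 + 1·0 + 1·0 = 9.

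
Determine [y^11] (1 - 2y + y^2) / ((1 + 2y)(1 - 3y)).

The denominator gives the recurrence a_n = a_(n−1) + 6a_(n−2) for n ≥ 3; the numerator fixes a_0 = 1, a_1 = -1, a_2 = 6.
Iterating: 1, -1, 6, 0, 36, 36, 252, 468, 1980, 4788, 16668, 45396, so a_11 = 45396.

45396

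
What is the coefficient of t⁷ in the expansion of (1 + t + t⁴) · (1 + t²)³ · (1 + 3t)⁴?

886

(1 + t + t⁴) has coefficients 1,1,0,0,1 for degrees 0…4.
(1 + t²)³ has coefficients 1,0,3,0,3,0,1,0 for degrees 0…7.
Finally multiplying by (1 + 3t)⁴, the product of all factors after the first has coefficients 1,12,57,144,246,360,406,336 for degrees 0…7.
[t⁷] = 1·336 + 1·406 + 1·144 = 886.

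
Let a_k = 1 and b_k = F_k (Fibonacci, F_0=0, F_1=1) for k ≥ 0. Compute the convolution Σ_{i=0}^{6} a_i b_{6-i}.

20

This is [x^6] in the product of the two ordinary generating functions.
Σ = 1·8 + 1·5 + 1·3 + 1·2 + 1·1 + 1·1 + 1·0 = 20.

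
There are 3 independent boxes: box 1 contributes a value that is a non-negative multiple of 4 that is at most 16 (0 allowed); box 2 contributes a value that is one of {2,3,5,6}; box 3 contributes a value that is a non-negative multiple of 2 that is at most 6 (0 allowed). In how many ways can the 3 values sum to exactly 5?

The generating function for the choices is (1 + x^4 + x^8 + x^12 + x^16)·(x^2 + x^3 + x^5 + x^6)·(1 + x^2 + x^4 + x^6); the count is [x^5].
(1 + x^4 + x^8 + x^12 + x^16) has coefficients 1,0,0,0,1,0 for degrees 0…5.
(x^2 + x^3 + x^5 + x^6) has coefficients 0,0,1,1,0,1 for degrees 0…5.
Finally multiplying by (1 + x^2 + x^4 + x^6), the product of all factors after the first has coefficients 0,0,1,1,1,2 for degrees 0…5.
[x^5] = 1·2 + 1·0 = 2.

2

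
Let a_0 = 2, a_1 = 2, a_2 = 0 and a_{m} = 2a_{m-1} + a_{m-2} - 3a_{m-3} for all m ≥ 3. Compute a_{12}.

-1124

The ordinary generating function has denominator 1 - 2q - q^2 + 3q^3.
Iterating the recurrence: a_0,…,a_{12} = 2, 2, 0, -4, -14, -32, -66, -122, -214, -352, -552, -814, -1124.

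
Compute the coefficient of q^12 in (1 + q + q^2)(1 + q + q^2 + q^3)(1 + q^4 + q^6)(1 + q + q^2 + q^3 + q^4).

12

(1 + q + q^2) has coefficients 1,1,1 for degrees 0…2.
(1 + q + q^2 + q^3) has coefficients 1,1,1,1,0,0,0,0,0,0,0,0,0 for degrees 0…12.
Multiplying by (1 + q^4 + q^6) gives running coefficients 1,1,1,1,1,1,2,2,1,1,0,0,0 for degrees 0…12.
Finally multiplying by (1 + q + q^2 + q^3 + q^4), the product of all factors after the first has coefficients 1,2,3,4,5,5,6,7,7,7,6,4,2 for degrees 0…12.
[q^12] = 1·2 + 1·4 + 1·6 = 12.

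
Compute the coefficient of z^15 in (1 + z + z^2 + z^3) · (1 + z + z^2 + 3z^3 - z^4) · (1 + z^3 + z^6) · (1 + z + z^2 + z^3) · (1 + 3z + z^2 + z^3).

36

(1 + z + z^2 + z^3) has coefficients 1,1,1,1 for degrees 0…3.
(1 + z + z^2 + 3z^3 - z^4) has coefficients 1,1,1,3,-1,0,0,0,0,0,0,0,0,0,0,0 for degrees 0…15.
Multiplying by (1 + z^3 + z^6) gives running coefficients 1,1,1,4,0,1,4,0,1,3,-1,0,0,0,0,0 for degrees 0…15.
Multiplying by (1 + z + z^2 + z^3) gives running coefficients 1,2,3,7,6,6,9,5,6,8,3,3,2,-1,0,0 for degrees 0…15.
Finally multiplying by (1 + 3z + z^2 + z^3), the product of all factors after the first has coefficients 1,5,10,19,32,34,40,44,36,40,38,26,22,11,2,1 for degrees 0…15.
[z^15] = 1·1 + 1·2 + 1·11 + 1·22 = 36.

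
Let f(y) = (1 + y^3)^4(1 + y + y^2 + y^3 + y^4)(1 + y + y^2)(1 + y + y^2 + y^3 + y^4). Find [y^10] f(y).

121

(1 + y^3)^4 has coefficients 1,0,0,4,0,0,6,0,0,4,0 for degrees 0…10.
(1 + y + y^2 + y^3 + y^4) has coefficients 1,1,1,1,1,0,0,0,0,0,0 for degrees 0…10.
Multiplying by (1 + y + y^2) gives running coefficients 1,2,3,3,3,2,1,0,0,0,0 for degrees 0…10.
Finally multiplying by (1 + y + y^2 + y^3 + y^4), the product of all factors after the first has coefficients 1,3,6,9,12,13,12,9,6,3,1 for degrees 0…10.
[y^10] = 1·1 + 4·9 + 6·12 + 4·3 = 121.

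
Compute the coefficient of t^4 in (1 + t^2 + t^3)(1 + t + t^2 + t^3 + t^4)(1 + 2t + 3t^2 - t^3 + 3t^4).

(1 + t^2 + t^3) has coefficients 1,0,1,1 for degrees 0…3.
(1 + t + t^2 + t^3 + t^4) has coefficients 1,1,1,1,1 for degrees 0…4.
Finally multiplying by (1 + 2t + 3t^2 - t^3 + 3t^4), the product of all factors after the first has coefficients 1,3,6,5,8 for degrees 0…4.
[t^4] = 1·8 + 1·6 + 1·3 = 17.

17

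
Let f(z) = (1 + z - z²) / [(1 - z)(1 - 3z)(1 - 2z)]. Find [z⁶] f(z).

3690

Partial fractions give a closed form: a_n = (1/2)·1^n + (11/2)·3^n + (-5)·2^n.
At n = 6: a_6 = 3690.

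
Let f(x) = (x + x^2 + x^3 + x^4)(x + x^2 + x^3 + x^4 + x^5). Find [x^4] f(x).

3

(x + x^2 + x^3 + x^4) has coefficients 0,1,1,1,1 for degrees 0…4.
(x + x^2 + x^3 + x^4 + x^5) has coefficients 0,1,1,1,1 for degrees 0…4.
[x^4] = 1·1 + 1·1 + 1·1 + 1·0 = 3.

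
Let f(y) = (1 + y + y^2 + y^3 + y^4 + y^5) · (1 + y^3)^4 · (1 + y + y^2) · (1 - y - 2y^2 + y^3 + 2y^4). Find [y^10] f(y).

(1 + y + y^2 + y^3 + y^4 + y^5) has coefficients 1,1,1,1,1,1 for degrees 0…5.
(1 + y^3)^4 has coefficients 1,0,0,4,0,0,6,0,0,4,0 for degrees 0…10.
Multiplying by (1 + y + y^2) gives running coefficients 1,1,1,4,4,4,6,6,6,4,4 for degrees 0…10.
Finally multiplying by (1 - y - 2y^2 + y^3 + 2y^4), the product of all factors after the first has coefficients 1,0,-2,2,1,-5,0,4,0,0,6 for degrees 0…10.
[y^10] = 1·6 + 1·0 + 1·0 + 1·4 + 1·0 + 1·(-5) = 5.

5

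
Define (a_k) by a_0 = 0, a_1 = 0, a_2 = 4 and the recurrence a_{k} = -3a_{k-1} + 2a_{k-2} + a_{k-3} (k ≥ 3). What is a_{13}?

-3359132

The ordinary generating function has denominator 1 + 3x - 2x^2 - x^3.
Iterating the recurrence: a_0,…,a_{13} = 0, 0, 4, -12, 44, -152, 532, -1856, 6480, -22620, 78964, -275652, 962264, -3359132.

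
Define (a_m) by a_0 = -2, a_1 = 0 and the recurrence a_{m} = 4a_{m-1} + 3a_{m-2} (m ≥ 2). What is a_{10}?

The ordinary generating function has denominator 1 - 4t - 3t^2.
Iterating the recurrence: a_0,…,a_{10} = -2, 0, -6, -24, -114, -528, -2454, -11400, -52962, -246048, -1143078.

-1143078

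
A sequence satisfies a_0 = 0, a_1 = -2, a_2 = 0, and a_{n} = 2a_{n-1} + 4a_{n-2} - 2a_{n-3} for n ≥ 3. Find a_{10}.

The ordinary generating function has denominator 1 - 2z - 4z^2 + 2z^3.
Iterating the recurrence: a_0,…,a_{10} = 0, -2, 0, -8, -12, -56, -144, -488, -1440, -4544, -13872.

-13872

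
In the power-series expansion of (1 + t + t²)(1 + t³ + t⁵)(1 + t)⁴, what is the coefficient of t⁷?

(1 + t + t²) has coefficients 1,1,1 for degrees 0…2.
(1 + t³ + t⁵) has coefficients 1,0,0,1,0,1,0,0 for degrees 0…7.
Finally multiplying by (1 + t)⁴, the product of all factors after the first has coefficients 1,4,6,5,5,7,8,7 for degrees 0…7.
[t⁷] = 1·7 + 1·8 + 1·7 = 22.

22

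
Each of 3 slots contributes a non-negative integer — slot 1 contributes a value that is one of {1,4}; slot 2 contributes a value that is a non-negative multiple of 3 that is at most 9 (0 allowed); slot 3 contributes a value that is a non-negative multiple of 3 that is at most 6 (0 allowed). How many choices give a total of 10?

6

The generating function for the choices is (t + t^4)·(1 + t^3 + t^6 + t^9)·(1 + t^3 + t^6); the count is [t^10].
(t + t^4) has coefficients 0,1,0,0,1 for degrees 0…4.
(1 + t^3 + t^6 + t^9) has coefficients 1,0,0,1,0,0,1,0,0,1,0 for degrees 0…10.
Finally multiplying by (1 + t^3 + t^6), the product of all factors after the first has coefficients 1,0,0,2,0,0,3,0,0,3,0 for degrees 0…10.
[t^10] = 1·3 + 1·3 = 6.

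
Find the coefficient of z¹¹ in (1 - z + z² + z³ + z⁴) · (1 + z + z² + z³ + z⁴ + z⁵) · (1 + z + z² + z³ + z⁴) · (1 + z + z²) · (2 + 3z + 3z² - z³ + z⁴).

253

(1 - z + z² + z³ + z⁴) has coefficients 1,-1,1,1,1 for degrees 0…4.
(1 + z + z² + z³ + z⁴ + z⁵) has coefficients 1,1,1,1,1,1,0,0,0,0,0,0 for degrees 0…11.
Multiplying by (1 + z + z² + z³ + z⁴) gives running coefficients 1,2,3,4,5,5,4,3,2,1,0,0 for degrees 0…11.
Multiplying by (1 + z + z²) gives running coefficients 1,3,6,9,12,14,14,12,9,6,3,1 for degrees 0…11.
Finally multiplying by (2 + 3z + 3z² - z³ + z⁴), the product of all factors after the first has coefficients 2,9,24,44,67,88,103,105,94,75,53,32 for degrees 0…11.
[z¹¹] = 1·32 − 1·53 + 1·75 + 1·94 + 1·105 = 253.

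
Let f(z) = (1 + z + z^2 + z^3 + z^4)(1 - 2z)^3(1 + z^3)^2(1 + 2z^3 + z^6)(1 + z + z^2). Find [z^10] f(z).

(1 + z + z^2 + z^3 + z^4) has coefficients 1,1,1,1,1 for degrees 0…4.
(1 - 2z)^3 has coefficients 1,-6,12,-8,0,0,0,0,0,0,0 for degrees 0…10.
Multiplying by (1 + z^3)^2 gives running coefficients 1,-6,12,-6,-12,24,-15,-6,12,-8,0 for degrees 0…10.
Multiplying by (1 + 2z^3 + z^6) gives running coefficients 1,-6,12,-4,-24,48,-26,-36,72,-44,-24 for degrees 0…10.
Finally multiplying by (1 + z + z^2), the product of all factors after the first has coefficients 1,-5,7,2,-16,20,-2,-14,10,-8,4 for degrees 0…10.
[z^10] = 1·4 + 1·(-8) + 1·10 + 1·(-14) + 1·(-2) = -10.

-10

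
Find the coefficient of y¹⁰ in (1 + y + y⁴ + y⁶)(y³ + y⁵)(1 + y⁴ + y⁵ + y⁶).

(1 + y + y⁴ + y⁶) has coefficients 1,1,0,0,1,0,1 for degrees 0…6.
(y³ + y⁵) has coefficients 0,0,0,1,0,1,0,0,0,0,0 for degrees 0…10.
Finally multiplying by (1 + y⁴ + y⁵ + y⁶), the product of all factors after the first has coefficients 0,0,0,1,0,1,0,1,1,2,1 for degrees 0…10.
[y¹⁰] = 1·1 + 1·2 + 1·0 + 1·0 = 3.

3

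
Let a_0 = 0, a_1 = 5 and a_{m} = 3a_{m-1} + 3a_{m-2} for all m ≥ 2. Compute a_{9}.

The ordinary generating function has denominator 1 - 3x - 3x^2.
Iterating the recurrence: a_0,…,a_{9} = 0, 5, 15, 60, 225, 855, 3240, 12285, 46575, 176580.

176580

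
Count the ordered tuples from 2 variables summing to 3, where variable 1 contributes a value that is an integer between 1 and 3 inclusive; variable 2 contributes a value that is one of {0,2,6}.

The generating function for the choices is (q + q^2 + q^3)·(1 + q^2 + q^6); the count is [q^3].
(q + q^2 + q^3) has coefficients 0,1,1,1 for degrees 0…3.
(1 + q^2 + q^6) has coefficients 1,0,1,0 for degrees 0…3.
[q^3] = 1·1 + 1·0 + 1·1 = 2.

2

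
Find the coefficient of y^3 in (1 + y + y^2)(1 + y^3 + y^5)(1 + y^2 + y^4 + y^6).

2

(1 + y + y^2) has coefficients 1,1,1 for degrees 0…2.
(1 + y^3 + y^5) has coefficients 1,0,0,1 for degrees 0…3.
Finally multiplying by (1 + y^2 + y^4 + y^6), the product of all factors after the first has coefficients 1,0,1,1 for degrees 0…3.
[y^3] = 1·1 + 1·1 + 1·0 = 2.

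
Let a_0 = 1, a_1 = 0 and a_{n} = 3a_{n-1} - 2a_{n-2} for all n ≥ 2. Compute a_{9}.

The ordinary generating function has denominator 1 - 3y + 2y^2.
Iterating the recurrence: a_0,…,a_{9} = 1, 0, -2, -6, -14, -30, -62, -126, -254, -510.

-510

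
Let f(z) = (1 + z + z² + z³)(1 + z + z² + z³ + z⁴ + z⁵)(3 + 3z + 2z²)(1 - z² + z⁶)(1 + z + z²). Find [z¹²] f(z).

69

(1 + z + z² + z³) has coefficients 1,1,1,1 for degrees 0…3.
(1 + z + z² + z³ + z⁴ + z⁵) has coefficients 1,1,1,1,1,1,0,0,0,0,0,0,0 for degrees 0…12.
Multiplying by (3 + 3z + 2z²) gives running coefficients 3,6,8,8,8,8,5,2,0,0,0,0,0 for degrees 0…12.
Multiplying by (1 - z² + z⁶) gives running coefficients 3,6,5,2,0,0,0,0,3,6,8,8,5 for degrees 0…12.
Finally multiplying by (1 + z + z²), the product of all factors after the first has coefficients 3,9,14,13,7,2,0,0,3,9,17,22,21 for degrees 0…12.
[z¹²] = 1·21 + 1·22 + 1·17 + 1·9 = 69.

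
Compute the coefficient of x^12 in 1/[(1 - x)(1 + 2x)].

Partial fractions give a closed form: a_n = (1/3)·1^n + (2/3)·(-2)^n.
At n = 12: a_12 = 2731.

2731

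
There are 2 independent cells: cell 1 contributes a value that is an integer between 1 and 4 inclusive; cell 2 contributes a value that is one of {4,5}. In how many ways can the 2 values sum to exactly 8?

The generating function for the choices is (z + z^2 + z^3 + z^4)·(z^4 + z^5); the count is [z^8].
(z + z^2 + z^3 + z^4) has coefficients 0,1,1,1,1 for degrees 0…4.
(z^4 + z^5) has coefficients 0,0,0,0,1,1,0,0,0 for degrees 0…8.
[z^8] = 1·0 + 1·0 + 1·1 + 1·1 = 2.

2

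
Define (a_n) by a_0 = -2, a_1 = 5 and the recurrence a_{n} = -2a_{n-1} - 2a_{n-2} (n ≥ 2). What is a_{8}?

-32

The ordinary generating function has denominator 1 + 2q + 2q^2.
Iterating the recurrence: a_0,…,a_{8} = -2, 5, -6, 2, 8, -20, 24, -8, -32.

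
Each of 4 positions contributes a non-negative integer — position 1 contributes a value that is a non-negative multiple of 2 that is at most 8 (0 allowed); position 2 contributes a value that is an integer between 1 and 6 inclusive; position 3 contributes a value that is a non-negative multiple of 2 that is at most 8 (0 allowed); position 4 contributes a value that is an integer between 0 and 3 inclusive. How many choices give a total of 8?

30

The generating function for the choices is (1 + q^2 + q^4 + q^6 + q^8)·(q + q^2 + q^3 + q^4 + q^5 + q^6)·(1 + q^2 + q^4 + q^6 + q^8)·(1 + q + q^2 + q^3); the count is [q^8].
(1 + q^2 + q^4 + q^6 + q^8) has coefficients 1,0,1,0,1,0,1,0,1 for degrees 0…8.
(q + q^2 + q^3 + q^4 + q^5 + q^6) has coefficients 0,1,1,1,1,1,1,0,0 for degrees 0…8.
Multiplying by (1 + q^2 + q^4 + q^6 + q^8) gives running coefficients 0,1,1,2,2,3,3,3,3 for degrees 0…8.
Finally multiplying by (1 + q + q^2 + q^3), the product of all factors after the first has coefficients 0,1,2,4,6,8,10,11,12 for degrees 0…8.
[q^8] = 1·12 + 1·10 + 1·6 + 1·2 + 1·0 = 30.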